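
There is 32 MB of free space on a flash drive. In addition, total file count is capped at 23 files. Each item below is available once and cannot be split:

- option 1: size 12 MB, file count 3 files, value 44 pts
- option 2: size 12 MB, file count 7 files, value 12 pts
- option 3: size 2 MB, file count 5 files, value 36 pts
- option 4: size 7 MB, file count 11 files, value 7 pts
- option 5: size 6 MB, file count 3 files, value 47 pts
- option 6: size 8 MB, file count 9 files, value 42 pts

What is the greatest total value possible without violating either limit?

Feasible sets respecting both limits:
- option 1+option 3+option 5+option 6: size 28, file count 20, value 169
- option 1+option 2+option 3+option 5: size 32, file count 18, value 139
- option 1+option 3+option 4+option 5: size 27, file count 22, value 134
- option 1+option 5+option 6: size 26, file count 15, value 133
Best: 169 pts.

169 pts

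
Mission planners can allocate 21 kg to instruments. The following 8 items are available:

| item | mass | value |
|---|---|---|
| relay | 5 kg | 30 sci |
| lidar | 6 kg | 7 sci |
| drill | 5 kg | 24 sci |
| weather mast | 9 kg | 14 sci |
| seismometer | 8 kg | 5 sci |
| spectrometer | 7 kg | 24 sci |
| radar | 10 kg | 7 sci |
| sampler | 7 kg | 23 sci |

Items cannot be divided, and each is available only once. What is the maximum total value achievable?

78 sci

This is a 0/1 knapsack; check combinations near the capacity.
- relay+drill+spectrometer: mass 5+5+7=17, value 30+24+24=78
- relay+drill+sampler: mass 5+5+7=17, value 30+24+23=77
- relay+spectrometer+sampler: mass 5+7+7=19, value 30+24+23=77
Best: 78 sci.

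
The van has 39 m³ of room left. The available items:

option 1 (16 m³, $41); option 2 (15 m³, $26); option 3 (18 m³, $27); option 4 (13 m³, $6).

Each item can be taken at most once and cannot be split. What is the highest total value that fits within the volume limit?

Check high-value combinations within 39 m³:
- option 1+option 3: volume 16+18=34, value 41+27=68
- option 1+option 2: volume 16+15=31, value 41+26=67
- option 2+option 3: volume 15+18=33, value 26+27=53
- option 1+option 4: volume 16+13=29, value 41+6=47
Best: $68.

$68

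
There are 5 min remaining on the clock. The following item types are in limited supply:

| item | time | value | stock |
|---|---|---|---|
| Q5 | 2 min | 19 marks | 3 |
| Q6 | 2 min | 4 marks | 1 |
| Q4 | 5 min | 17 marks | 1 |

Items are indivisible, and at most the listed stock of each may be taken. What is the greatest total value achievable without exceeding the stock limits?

Top feasible selections:
- 2×Q5: time 4, value 38
- 1×Q5 + 1×Q6: time 4, value 23
- 1×Q5: time 2, value 19
Best: 38 marks.

38 marks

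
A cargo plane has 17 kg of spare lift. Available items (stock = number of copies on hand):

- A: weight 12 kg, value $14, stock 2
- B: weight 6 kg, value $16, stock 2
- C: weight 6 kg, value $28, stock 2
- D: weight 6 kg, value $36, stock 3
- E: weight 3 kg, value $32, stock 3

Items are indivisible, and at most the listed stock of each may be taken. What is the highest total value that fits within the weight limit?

$132

Best selections within weight 17 and stock limits:
- 1×D + 3×E: weight 15, value 132
- 1×C + 3×E: weight 15, value 124
Best: $132.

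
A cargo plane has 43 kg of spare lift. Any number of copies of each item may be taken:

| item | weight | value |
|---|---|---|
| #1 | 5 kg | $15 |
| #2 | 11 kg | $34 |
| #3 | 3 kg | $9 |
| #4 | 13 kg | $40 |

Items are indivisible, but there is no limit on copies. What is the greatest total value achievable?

$132

Best value-per-unit is #2 at 34/11; filling with it alone gives 3×34 = 102.
Optimal mix: 2×#1 + 3×#2 → weight 43, value 132.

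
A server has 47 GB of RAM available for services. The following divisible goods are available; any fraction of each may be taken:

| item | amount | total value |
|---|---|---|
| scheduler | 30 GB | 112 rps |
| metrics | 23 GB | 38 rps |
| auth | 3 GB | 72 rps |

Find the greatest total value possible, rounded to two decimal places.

207.13

Take in order of value per unit:
- auth (72/3 per unit): all 3 → value 72, running total 72.00
- scheduler (112/30 per unit): all 30 → value 112, running total 184.00
- metrics (38/23 per unit): 14 of 23 → value 14×38/23 = 23.1304, running total 207.13
Total 207.13.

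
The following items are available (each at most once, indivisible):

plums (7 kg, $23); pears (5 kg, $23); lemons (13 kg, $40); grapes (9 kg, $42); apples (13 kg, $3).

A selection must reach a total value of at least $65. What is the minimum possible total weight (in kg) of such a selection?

Subsets with value ≥ 65, sorted by total weight:
- pears+grapes: weight 14, value 65
- plums+grapes: weight 16, value 65
- plums+pears+grapes: weight 21, value 88
- lemons+grapes: weight 22, value 82
Minimum weight: 14 kg.

14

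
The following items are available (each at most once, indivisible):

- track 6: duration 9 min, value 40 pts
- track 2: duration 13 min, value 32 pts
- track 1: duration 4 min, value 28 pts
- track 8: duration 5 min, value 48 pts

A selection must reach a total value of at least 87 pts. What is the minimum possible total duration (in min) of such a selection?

Subsets with value ≥ 87, sorted by total duration:
- track 6+track 8: duration 14, value 88
- track 6+track 1+track 8: duration 18, value 116
- track 2+track 1+track 8: duration 22, value 108
- track 6+track 2+track 1: duration 26, value 100
Minimum duration: 14 min.

14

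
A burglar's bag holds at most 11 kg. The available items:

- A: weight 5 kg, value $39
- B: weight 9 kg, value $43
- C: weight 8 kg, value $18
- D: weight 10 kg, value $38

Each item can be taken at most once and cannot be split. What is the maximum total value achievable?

Check high-value combinations within 11 kg:
- B: weight 9, value 43
- A: weight 5, value 39
- D: weight 10, value 38
- C: weight 8, value 18
Best: $43.

$43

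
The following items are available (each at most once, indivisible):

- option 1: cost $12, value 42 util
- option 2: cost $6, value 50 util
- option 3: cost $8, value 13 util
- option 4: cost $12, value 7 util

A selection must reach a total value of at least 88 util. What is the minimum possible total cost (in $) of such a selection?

Subsets with value ≥ 88, sorted by total cost:
- option 1+option 2: cost 18, value 92
- option 1+option 2+option 3: cost 26, value 105
Minimum cost: 18 $.

18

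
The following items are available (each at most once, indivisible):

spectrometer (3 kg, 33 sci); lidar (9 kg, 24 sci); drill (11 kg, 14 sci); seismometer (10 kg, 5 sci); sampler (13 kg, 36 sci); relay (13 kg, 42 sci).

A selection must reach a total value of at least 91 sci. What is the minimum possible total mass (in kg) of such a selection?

Subsets with value ≥ 91, sorted by total mass:
- spectrometer+lidar+relay: mass 25, value 99
- spectrometer+lidar+sampler: mass 25, value 93
- spectrometer+sampler+relay: mass 29, value 111
- spectrometer+lidar+seismometer+relay: mass 35, value 104
Minimum mass: 25 kg.

25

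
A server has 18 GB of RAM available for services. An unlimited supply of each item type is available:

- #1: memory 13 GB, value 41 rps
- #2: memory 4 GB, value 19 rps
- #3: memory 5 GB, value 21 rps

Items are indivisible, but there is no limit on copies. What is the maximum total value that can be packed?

80 rps

Best value-per-unit is #2 at 19/4; filling with it alone gives 4×19 = 76.
Optimal mix: 2×#2 + 2×#3 → memory 18, value 80.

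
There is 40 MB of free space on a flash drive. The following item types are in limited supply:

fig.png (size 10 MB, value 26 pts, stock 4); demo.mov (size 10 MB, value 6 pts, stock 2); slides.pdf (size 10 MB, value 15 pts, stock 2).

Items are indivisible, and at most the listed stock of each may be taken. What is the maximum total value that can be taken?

Best selections within size 40 and stock limits:
- 4×fig.png: size 40, value 104
- 3×fig.png + 1×slides.pdf: size 40, value 93
- 3×fig.png + 1×demo.mov: size 40, value 84
Best: 104 pts.

104 pts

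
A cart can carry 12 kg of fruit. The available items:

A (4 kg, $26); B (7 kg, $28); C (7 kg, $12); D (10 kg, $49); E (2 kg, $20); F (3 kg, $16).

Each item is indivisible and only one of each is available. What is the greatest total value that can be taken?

Check high-value combinations within 12 kg:
- D+E: weight 10+2=12, value 49+20=69
- B+E+F: weight 7+2+3=12, value 28+20+16=64
- A+E+F: weight 4+2+3=9, value 26+20+16=62
Best: $69.

$69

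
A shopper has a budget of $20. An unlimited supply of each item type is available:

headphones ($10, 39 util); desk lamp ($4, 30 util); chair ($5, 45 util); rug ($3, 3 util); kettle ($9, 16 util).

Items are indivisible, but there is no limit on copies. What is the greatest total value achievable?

Best value-per-unit is chair at 45/5, and filling with it alone uses cost 4×5=20. No mix of the others beats 4×45 = 180.

180 util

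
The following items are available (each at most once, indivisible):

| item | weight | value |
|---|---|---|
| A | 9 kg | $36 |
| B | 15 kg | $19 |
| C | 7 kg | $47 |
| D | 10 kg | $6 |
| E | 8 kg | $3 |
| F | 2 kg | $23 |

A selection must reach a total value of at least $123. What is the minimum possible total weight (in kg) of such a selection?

33

Subsets with value ≥ 123, sorted by total weight:
- A+B+C+F: weight 33, value 125
- A+B+C+E+F: weight 41, value 128
Minimum weight: 33 kg.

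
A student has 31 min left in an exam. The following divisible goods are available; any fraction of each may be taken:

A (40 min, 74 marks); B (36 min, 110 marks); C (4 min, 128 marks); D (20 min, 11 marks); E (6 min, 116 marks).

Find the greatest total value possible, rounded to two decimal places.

308.17

Take in order of value per unit:
- C (128/4 per unit): all 4 → value 128, running total 128.00
- E (116/6 per unit): all 6 → value 116, running total 244.00
- B (110/36 per unit): 21 of 36 → value 21×110/36 = 64.1667, running total 308.17
Total 308.17.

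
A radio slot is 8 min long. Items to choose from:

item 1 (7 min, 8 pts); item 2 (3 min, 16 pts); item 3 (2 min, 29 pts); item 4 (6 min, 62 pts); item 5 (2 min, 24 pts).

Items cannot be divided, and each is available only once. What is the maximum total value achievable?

91 pts

Check high-value combinations within 8 min:
- item 3+item 4: duration 2+6=8, value 29+62=91
- item 4+item 5: duration 6+2=8, value 62+24=86
- item 2+item 3+item 5: duration 3+2+2=7, value 16+29+24=69
- item 4: duration 6, value 62
Best: 91 pts.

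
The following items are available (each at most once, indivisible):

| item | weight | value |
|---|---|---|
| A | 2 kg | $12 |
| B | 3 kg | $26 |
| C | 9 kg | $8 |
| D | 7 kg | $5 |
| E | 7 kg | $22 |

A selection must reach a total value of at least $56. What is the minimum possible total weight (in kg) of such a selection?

Subsets with value ≥ 56, sorted by total weight:
- A+B+E: weight 12, value 60
- A+B+D+E: weight 19, value 65
- B+C+E: weight 19, value 56
Minimum weight: 12 kg.

12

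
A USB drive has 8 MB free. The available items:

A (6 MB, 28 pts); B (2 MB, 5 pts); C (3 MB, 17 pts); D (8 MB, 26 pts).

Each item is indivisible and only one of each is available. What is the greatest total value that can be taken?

This is a 0/1 knapsack; check combinations near the capacity.
- A+B: size 6+2=8, value 28+5=33
- A: size 6, value 28
- D: size 8, value 26
- B+C: size 2+3=5, value 5+17=22
- C: size 3, value 17
Best: 33 pts.

33 pts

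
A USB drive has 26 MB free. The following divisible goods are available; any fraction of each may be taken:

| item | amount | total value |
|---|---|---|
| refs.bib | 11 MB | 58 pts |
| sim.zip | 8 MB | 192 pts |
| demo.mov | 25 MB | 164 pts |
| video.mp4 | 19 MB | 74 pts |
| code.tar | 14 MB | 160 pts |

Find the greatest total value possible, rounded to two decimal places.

Take in order of value per unit:
- sim.zip (192/8 per unit): all 8 → value 192, running total 192.00
- code.tar (160/14 per unit): all 14 → value 160, running total 352.00
- demo.mov (164/25 per unit): 4 of 25 → value 4×164/25 = 26.2400, running total 378.24
Total 378.24.

378.24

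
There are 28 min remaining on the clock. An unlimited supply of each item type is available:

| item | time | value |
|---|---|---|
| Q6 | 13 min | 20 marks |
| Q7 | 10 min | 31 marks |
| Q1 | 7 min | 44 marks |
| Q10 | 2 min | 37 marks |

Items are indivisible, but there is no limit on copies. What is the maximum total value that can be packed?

518 marks

Best value-per-unit is Q10 at 37/2, and filling with it alone uses time 14×2=28. No mix of the others beats 14×37 = 518.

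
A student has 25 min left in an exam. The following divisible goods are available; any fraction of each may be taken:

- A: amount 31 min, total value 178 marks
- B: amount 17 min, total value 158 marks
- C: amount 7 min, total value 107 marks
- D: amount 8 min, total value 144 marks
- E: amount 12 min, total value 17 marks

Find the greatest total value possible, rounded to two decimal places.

343.94

Take in order of value per unit:
- D (144/8 per unit): all 8 → value 144, running total 144.00
- C (107/7 per unit): all 7 → value 107, running total 251.00
- B (158/17 per unit): 10 of 17 → value 10×158/17 = 92.9412, running total 343.94
Total 343.94.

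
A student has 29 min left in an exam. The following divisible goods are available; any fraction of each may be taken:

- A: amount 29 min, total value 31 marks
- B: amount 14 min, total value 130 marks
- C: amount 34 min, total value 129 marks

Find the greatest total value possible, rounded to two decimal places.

186.91

Take in order of value per unit:
- B (130/14 per unit): all 14 → value 130, running total 130.00
- C (129/34 per unit): 15 of 34 → value 15×129/34 = 56.9118, running total 186.91
Total 186.91.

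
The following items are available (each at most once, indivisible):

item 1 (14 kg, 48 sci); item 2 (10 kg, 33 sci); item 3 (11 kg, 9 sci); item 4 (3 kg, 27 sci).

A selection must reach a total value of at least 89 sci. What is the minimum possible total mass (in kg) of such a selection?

Subsets with value ≥ 89, sorted by total mass:
- item 1+item 2+item 4: mass 27, value 108
- item 1+item 2+item 3: mass 35, value 90
- item 1+item 2+item 3+item 4: mass 38, value 117
Minimum mass: 27 kg.

27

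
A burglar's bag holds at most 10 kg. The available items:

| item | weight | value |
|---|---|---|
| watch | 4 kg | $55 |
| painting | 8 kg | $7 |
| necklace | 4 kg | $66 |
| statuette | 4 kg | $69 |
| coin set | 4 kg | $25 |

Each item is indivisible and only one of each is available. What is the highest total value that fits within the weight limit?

Check high-value combinations within 10 kg:
- necklace+statuette: weight 4+4=8, value 66+69=135
- watch+statuette: weight 4+4=8, value 55+69=124
- watch+necklace: weight 4+4=8, value 55+66=121
Best: $135.

$135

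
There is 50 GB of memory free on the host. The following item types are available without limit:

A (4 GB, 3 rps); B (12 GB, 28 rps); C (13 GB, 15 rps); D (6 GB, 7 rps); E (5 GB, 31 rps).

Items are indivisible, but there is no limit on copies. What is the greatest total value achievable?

Best value-per-unit is E at 31/5, and filling with it alone uses memory 10×5=50. No mix of the others beats 10×31 = 310.

310 rps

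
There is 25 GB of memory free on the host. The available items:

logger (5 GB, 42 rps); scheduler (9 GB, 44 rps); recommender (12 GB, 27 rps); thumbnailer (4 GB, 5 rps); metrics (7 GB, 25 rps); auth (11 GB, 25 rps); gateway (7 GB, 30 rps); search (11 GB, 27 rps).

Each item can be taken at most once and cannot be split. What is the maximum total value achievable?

121 rps

Check high-value combinations within 25 GB:
- logger+scheduler+thumbnailer+gateway: memory 5+9+4+7=25, value 42+44+5+30=121
- logger+scheduler+gateway: memory 5+9+7=21, value 42+44+30=116
- logger+scheduler+thumbnailer+metrics: memory 5+9+4+7=25, value 42+44+5+25=116
- logger+scheduler+search: memory 5+9+11=25, value 42+44+27=113
- logger+scheduler+metrics: memory 5+9+7=21, value 42+44+25=111
Best: 121 rps.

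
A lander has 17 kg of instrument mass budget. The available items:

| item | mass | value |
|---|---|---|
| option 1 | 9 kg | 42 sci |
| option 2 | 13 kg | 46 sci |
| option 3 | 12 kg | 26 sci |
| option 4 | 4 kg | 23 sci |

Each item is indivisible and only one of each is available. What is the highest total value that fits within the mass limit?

69 sci

This is a 0/1 knapsack; check combinations near the capacity.
- option 2+option 4: mass 13+4=17, value 46+23=69
- option 1+option 4: mass 9+4=13, value 42+23=65
- option 3+option 4: mass 12+4=16, value 26+23=49
- option 2: mass 13, value 46
- option 1: mass 9, value 42
Best: 69 sci.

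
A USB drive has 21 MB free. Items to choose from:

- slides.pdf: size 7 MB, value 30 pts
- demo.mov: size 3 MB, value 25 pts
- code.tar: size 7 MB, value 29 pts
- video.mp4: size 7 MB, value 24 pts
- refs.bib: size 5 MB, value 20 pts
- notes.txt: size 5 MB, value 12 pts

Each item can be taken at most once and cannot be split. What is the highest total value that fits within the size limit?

87 pts

Check high-value combinations within 21 MB:
- slides.pdf+demo.mov+refs.bib+notes.txt: size 7+3+5+5=20, value 30+25+20+12=87
- demo.mov+code.tar+refs.bib+notes.txt: size 3+7+5+5=20, value 25+29+20+12=86
- slides.pdf+demo.mov+code.tar: size 7+3+7=17, value 30+25+29=84
- slides.pdf+code.tar+video.mp4: size 7+7+7=21, value 30+29+24=83
Best: 87 pts.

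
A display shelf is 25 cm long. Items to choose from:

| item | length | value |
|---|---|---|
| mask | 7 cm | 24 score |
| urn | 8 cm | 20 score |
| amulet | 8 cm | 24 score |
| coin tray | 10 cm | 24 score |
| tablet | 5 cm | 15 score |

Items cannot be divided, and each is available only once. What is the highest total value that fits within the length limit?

72 score

This is a 0/1 knapsack; check combinations near the capacity.
- mask+amulet+coin tray: length 7+8+10=25, value 24+24+24=72
- mask+urn+amulet: length 7+8+8=23, value 24+20+24=68
- mask+urn+coin tray: length 7+8+10=25, value 24+20+24=68
- mask+amulet+tablet: length 7+8+5=20, value 24+24+15=63
- mask+coin tray+tablet: length 7+10+5=22, value 24+24+15=63
Best: 72 score.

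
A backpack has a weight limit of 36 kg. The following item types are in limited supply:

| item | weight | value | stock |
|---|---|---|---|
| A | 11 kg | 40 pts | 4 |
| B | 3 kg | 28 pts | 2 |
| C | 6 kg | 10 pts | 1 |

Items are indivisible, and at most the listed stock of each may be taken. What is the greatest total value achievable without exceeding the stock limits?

148 pts

Best selections within weight 36 and stock limits:
- 3×A + 1×B: weight 36, value 148
- 2×A + 2×B + 1×C: weight 34, value 146
- 2×A + 2×B: weight 28, value 136
Best: 148 pts.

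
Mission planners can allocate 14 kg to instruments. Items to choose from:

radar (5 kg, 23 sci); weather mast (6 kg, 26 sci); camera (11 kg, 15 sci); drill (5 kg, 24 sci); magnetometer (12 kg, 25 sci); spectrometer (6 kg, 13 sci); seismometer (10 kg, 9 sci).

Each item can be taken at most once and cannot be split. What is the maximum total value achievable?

This is a 0/1 knapsack; check combinations near the capacity.
- weather mast+drill: mass 6+5=11, value 26+24=50
- radar+weather mast: mass 5+6=11, value 23+26=49
- radar+drill: mass 5+5=10, value 23+24=47
- weather mast+spectrometer: mass 6+6=12, value 26+13=39
- drill+spectrometer: mass 5+6=11, value 24+13=37
Best: 50 sci.

50 sci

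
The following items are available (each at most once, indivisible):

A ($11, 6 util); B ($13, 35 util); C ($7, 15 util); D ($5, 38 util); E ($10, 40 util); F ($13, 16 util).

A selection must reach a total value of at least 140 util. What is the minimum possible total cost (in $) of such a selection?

48

Subsets with value ≥ 140, sorted by total cost:
- B+C+D+E+F: cost 48, value 144
- A+B+C+D+E+F: cost 59, value 150
Minimum cost: 48 $.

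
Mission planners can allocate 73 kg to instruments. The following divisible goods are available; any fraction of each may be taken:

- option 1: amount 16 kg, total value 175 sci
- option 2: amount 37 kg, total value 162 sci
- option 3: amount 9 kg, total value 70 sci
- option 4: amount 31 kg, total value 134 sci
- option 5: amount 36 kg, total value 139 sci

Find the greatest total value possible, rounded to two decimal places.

Take in order of value per unit:
- option 1 (175/16 per unit): all 16 → value 175, running total 175.00
- option 3 (70/9 per unit): all 9 → value 70, running total 245.00
- option 2 (162/37 per unit): all 37 → value 162, running total 407.00
- option 4 (134/31 per unit): 11 of 31 → value 11×134/31 = 47.5484, running total 454.55
Total 454.55.

454.55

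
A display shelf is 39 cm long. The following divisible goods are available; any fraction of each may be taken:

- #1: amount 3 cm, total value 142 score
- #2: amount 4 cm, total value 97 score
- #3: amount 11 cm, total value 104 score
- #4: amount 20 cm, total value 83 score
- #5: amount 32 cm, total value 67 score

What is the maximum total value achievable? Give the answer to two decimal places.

428.09

Take in order of value per unit:
- #1 (142/3 per unit): all 3 → value 142, running total 142.00
- #2 (97/4 per unit): all 4 → value 97, running total 239.00
- #3 (104/11 per unit): all 11 → value 104, running total 343.00
- #4 (83/20 per unit): all 20 → value 83, running total 426.00
- #5 (67/32 per unit): 1 of 32 → value 1×67/32 = 2.0938, running total 428.09
Total 428.09.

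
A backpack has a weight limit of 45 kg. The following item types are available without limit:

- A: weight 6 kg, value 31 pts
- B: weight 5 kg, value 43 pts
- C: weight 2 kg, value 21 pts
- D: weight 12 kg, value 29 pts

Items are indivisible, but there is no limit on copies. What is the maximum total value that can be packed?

463 pts

Best value-per-unit is C at 21/2; filling with it alone gives 22×21 = 462.
Optimal mix: 1×B + 20×C → weight 45, value 463.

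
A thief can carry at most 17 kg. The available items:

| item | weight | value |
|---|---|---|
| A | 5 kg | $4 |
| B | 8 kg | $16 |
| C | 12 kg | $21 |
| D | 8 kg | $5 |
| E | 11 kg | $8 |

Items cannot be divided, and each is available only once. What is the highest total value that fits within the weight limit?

This is a 0/1 knapsack; check combinations near the capacity.
- A+C: weight 5+12=17, value 4+21=25
- C: weight 12, value 21
- B+D: weight 8+8=16, value 16+5=21
- A+B: weight 5+8=13, value 4+16=20
Best: $25.

$25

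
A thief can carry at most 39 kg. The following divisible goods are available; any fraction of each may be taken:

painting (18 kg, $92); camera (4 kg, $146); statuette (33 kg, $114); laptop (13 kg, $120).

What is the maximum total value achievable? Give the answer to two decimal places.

371.82

Take in order of value per unit:
- camera (146/4 per unit): all 4 → value 146, running total 146.00
- laptop (120/13 per unit): all 13 → value 120, running total 266.00
- painting (92/18 per unit): all 18 → value 92, running total 358.00
- statuette (114/33 per unit): 4 of 33 → value 4×114/33 = 13.8182, running total 371.82
Total 371.82.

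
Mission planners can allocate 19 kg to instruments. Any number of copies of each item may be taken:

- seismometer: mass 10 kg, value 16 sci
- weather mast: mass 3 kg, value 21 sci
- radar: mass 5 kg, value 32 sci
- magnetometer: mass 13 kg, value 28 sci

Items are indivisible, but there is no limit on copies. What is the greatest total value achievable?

Best value-per-unit is weather mast at 21/3; filling with it alone gives 6×21 = 126.
Optimal mix: 3×weather mast + 2×radar → mass 19, value 127.

127 sci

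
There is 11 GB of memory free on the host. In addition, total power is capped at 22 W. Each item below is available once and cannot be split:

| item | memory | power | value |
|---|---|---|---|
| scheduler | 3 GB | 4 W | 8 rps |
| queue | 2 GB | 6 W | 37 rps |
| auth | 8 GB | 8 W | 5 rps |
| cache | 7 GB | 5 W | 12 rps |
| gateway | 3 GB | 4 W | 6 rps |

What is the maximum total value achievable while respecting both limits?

Feasible sets respecting both limits:
- scheduler+queue+gateway: memory 8, power 14, value 51
- queue+cache: memory 9, power 11, value 49
- scheduler+queue: memory 5, power 10, value 45
Best: 51 rps.

51 rps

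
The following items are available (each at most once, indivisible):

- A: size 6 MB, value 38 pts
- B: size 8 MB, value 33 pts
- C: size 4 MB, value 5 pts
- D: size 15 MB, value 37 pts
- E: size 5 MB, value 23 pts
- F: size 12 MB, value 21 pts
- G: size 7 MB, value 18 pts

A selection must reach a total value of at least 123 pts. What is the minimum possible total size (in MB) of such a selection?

Subsets with value ≥ 123, sorted by total size:
- A+B+D+E: size 34, value 131
- A+B+D+G: size 36, value 126
- A+B+C+D+E: size 38, value 136
Minimum size: 34 MB.

34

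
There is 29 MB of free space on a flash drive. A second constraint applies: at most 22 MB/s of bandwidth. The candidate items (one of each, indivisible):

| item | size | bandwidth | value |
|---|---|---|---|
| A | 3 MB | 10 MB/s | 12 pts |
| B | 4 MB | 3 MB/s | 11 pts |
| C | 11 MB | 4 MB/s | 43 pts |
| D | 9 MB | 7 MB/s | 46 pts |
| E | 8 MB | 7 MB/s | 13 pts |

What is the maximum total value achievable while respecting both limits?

102 pts

Feasible sets respecting both limits:
- C+D+E: size 28, bandwidth 18, value 102
- A+C+D: size 23, bandwidth 21, value 101
- B+C+D: size 24, bandwidth 14, value 100
- C+D: size 20, bandwidth 11, value 89
Best: 102 pts.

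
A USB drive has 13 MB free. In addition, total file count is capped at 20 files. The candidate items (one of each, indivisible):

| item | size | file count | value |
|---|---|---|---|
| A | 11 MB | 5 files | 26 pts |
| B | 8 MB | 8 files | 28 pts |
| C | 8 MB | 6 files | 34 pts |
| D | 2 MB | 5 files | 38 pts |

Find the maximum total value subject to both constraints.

72 pts

Feasible sets respecting both limits:
- C+D: size 10, file count 11, value 72
- B+D: size 10, file count 13, value 66
- A+D: size 13, file count 10, value 64
- D: size 2, file count 5, value 38
Best: 72 pts.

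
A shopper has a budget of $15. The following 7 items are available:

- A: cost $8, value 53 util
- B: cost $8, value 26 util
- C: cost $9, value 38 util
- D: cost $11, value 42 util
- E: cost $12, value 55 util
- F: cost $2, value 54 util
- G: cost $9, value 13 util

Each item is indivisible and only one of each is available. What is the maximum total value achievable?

109 util

This is a 0/1 knapsack; check combinations near the capacity.
- E+F: cost 12+2=14, value 55+54=109
- A+F: cost 8+2=10, value 53+54=107
- D+F: cost 11+2=13, value 42+54=96
- C+F: cost 9+2=11, value 38+54=92
Best: 109 util.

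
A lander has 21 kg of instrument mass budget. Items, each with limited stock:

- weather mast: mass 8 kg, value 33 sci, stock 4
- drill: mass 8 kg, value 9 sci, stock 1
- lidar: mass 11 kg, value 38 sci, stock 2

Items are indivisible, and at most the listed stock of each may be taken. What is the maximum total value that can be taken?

71 sci

Best selections within mass 21 and stock limits:
- 1×weather mast + 1×lidar: mass 19, value 71
- 2×weather mast: mass 16, value 66
Best: 71 sci.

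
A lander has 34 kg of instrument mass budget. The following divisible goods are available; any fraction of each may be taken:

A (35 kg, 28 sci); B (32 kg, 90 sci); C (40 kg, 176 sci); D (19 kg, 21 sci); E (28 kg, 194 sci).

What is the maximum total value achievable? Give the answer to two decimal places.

Take in order of value per unit:
- E (194/28 per unit): all 28 → value 194, running total 194.00
- C (176/40 per unit): 6 of 40 → value 6×176/40 = 26.4000, running total 220.40
Total 220.40.

220.40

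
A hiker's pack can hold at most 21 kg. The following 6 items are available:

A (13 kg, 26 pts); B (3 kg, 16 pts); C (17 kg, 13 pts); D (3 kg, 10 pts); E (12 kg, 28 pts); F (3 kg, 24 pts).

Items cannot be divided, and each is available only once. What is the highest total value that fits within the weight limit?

Check high-value combinations within 21 kg:
- B+D+E+F: weight 3+3+12+3=21, value 16+10+28+24=78
- B+E+F: weight 3+12+3=18, value 16+28+24=68
- A+B+F: weight 13+3+3=19, value 26+16+24=66
- D+E+F: weight 3+12+3=18, value 10+28+24=62
Best: 78 pts.

78 pts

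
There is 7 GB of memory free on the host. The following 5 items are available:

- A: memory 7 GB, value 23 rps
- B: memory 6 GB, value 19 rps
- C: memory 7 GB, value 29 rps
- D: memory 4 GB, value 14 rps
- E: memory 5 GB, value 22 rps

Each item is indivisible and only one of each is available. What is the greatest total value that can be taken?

29 rps

Check high-value combinations within 7 GB:
- C: memory 7, value 29
- A: memory 7, value 23
- E: memory 5, value 22
- B: memory 6, value 19
- D: memory 4, value 14
Best: 29 rps.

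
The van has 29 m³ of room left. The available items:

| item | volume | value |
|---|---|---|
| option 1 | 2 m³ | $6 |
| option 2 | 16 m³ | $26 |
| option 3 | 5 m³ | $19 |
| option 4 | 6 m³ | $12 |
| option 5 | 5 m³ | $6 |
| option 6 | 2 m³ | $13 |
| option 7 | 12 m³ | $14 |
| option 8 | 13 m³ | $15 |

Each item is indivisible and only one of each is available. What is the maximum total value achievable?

$70

This is a 0/1 knapsack; check combinations near the capacity.
- option 2+option 3+option 4+option 6: volume 16+5+6+2=29, value 26+19+12+13=70
- option 1+option 3+option 4+option 6+option 8: volume 2+5+6+2+13=28, value 6+19+12+13+15=65
- option 1+option 2+option 3+option 6: volume 2+16+5+2=25, value 6+26+19+13=64
- option 1+option 3+option 4+option 6+option 7: volume 2+5+6+2+12=27, value 6+19+12+13+14=64
Best: $70.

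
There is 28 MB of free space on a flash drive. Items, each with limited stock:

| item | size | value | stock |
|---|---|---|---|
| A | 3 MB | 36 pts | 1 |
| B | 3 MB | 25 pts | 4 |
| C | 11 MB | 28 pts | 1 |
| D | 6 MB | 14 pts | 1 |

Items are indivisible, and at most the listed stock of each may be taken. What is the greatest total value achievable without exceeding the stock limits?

Top feasible selections:
- 1×A + 4×B + 1×C: size 26, value 164
- 1×A + 4×B + 1×D: size 21, value 150
- 1×A + 3×B + 1×C: size 23, value 139
- 1×A + 4×B: size 15, value 136
Best: 164 pts.

164 pts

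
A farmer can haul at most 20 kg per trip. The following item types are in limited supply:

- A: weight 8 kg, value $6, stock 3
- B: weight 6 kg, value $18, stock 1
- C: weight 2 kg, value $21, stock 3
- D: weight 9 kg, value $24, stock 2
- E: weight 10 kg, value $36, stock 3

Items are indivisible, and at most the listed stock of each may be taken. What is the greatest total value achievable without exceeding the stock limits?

Top feasible selections:
- 3×C + 1×E: weight 16, value 99
- 1×B + 2×C + 1×E: weight 20, value 96
- 3×C + 1×D: weight 15, value 87
Best: $99.

$99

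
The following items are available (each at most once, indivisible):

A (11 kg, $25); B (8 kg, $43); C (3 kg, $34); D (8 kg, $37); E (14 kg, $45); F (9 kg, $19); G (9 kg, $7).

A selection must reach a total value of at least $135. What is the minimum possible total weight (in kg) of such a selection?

Subsets with value ≥ 135, sorted by total weight:
- A+B+C+D: weight 30, value 139
- B+C+D+E: weight 33, value 159
- B+C+E+F: weight 34, value 141
Minimum weight: 30 kg.

30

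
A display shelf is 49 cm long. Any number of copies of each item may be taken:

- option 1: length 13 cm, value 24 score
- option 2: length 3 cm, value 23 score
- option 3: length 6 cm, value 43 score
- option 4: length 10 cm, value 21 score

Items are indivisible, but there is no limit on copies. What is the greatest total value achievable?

368 score

Best value-per-unit is option 2 at 23/3, and filling with it alone uses length 16×3=48. No mix of the others beats 16×23 = 368.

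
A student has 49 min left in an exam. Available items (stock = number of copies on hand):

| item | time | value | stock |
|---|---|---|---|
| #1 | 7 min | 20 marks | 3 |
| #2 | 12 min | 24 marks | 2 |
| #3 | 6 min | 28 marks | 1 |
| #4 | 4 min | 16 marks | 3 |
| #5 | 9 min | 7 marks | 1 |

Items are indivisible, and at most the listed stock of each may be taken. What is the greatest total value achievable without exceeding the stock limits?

Best selections within time 49 and stock limits:
- 3×#1 + 1×#2 + 1×#3 + 2×#4: time 47, value 144
- 1×#1 + 2×#2 + 1×#3 + 3×#4: time 49, value 144
- 3×#1 + 1×#3 + 3×#4 + 1×#5: time 48, value 143
- 2×#1 + 1×#2 + 1×#3 + 3×#4: time 44, value 140
Best: 144 marks.

144 marks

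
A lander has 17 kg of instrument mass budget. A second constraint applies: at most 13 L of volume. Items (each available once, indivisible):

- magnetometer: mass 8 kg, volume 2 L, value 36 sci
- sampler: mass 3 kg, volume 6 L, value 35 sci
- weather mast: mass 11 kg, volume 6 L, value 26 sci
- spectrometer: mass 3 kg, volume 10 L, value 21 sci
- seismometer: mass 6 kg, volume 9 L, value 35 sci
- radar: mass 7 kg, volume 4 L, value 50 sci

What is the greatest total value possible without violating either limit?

86 sci

Feasible sets respecting both limits:
- magnetometer+radar: mass 15, volume 6, value 86
- sampler+radar: mass 10, volume 10, value 85
- seismometer+radar: mass 13, volume 13, value 85
Best: 86 sci.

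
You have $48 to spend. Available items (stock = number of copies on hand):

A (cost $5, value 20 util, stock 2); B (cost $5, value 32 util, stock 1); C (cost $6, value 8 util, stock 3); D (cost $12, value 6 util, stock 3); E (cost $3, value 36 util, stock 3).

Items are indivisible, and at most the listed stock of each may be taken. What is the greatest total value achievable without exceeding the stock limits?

Best selections within cost 48 and stock limits:
- 2×A + 1×B + 3×C + 3×E: cost 42, value 204
- 2×A + 1×B + 2×C + 1×D + 3×E: cost 48, value 202
- 2×A + 1×B + 2×C + 3×E: cost 36, value 196
Best: 204 util.

204 util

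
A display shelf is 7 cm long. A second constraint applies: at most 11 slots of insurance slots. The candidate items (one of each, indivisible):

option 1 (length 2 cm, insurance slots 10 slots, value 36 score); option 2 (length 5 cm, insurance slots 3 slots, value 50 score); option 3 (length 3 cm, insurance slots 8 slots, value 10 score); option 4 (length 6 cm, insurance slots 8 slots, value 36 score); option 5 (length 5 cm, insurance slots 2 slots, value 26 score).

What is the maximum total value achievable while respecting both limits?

50 score

Feasible sets respecting both limits:
- option 2: length 5, insurance slots 3, value 50
- option 1: length 2, insurance slots 10, value 36
- option 4: length 6, insurance slots 8, value 36
Best: 50 score.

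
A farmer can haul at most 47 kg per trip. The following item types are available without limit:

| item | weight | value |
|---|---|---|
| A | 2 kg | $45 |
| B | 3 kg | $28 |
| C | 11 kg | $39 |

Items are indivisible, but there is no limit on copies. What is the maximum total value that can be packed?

Best value-per-unit is A at 45/2, and filling with it alone uses weight 23×2=46. No mix of the others beats 23×45 = 1035.

$1035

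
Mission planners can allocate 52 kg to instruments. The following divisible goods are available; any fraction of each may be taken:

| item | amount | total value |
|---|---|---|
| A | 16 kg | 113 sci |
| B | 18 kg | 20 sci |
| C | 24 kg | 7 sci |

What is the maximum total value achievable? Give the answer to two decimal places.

138.25

Take in order of value per unit:
- A (113/16 per unit): all 16 → value 113, running total 113.00
- B (20/18 per unit): all 18 → value 20, running total 133.00
- C (7/24 per unit): 18 of 24 → value 18×7/24 = 5.2500, running total 138.25
Total 138.25.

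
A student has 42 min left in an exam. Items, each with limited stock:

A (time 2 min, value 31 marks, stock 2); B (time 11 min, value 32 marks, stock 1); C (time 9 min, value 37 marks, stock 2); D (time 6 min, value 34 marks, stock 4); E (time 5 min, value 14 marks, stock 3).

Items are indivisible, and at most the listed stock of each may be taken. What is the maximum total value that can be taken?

249 marks

Top feasible selections:
- 2×A + 1×C + 4×D + 1×E: time 42, value 249
- 2×A + 2×C + 3×D: time 40, value 238
- 2×A + 1×C + 4×D: time 37, value 235
Best: 249 marks.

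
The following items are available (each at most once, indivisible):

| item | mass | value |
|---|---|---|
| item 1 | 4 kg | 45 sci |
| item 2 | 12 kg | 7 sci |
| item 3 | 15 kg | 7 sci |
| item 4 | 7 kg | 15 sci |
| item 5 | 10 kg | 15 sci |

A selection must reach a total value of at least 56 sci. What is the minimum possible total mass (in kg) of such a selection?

Subsets with value ≥ 56, sorted by total mass:
- item 1+item 4: mass 11, value 60
- item 1+item 5: mass 14, value 60
- item 1+item 4+item 5: mass 21, value 75
- item 1+item 2+item 4: mass 23, value 67
Minimum mass: 11 kg.

11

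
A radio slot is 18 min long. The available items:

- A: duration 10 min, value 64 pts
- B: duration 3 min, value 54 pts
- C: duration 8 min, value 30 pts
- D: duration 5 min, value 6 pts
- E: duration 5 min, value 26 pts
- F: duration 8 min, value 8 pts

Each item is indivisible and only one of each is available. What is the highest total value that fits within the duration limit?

144 pts

Check high-value combinations within 18 min:
- A+B+E: duration 10+3+5=18, value 64+54+26=144
- A+B+D: duration 10+3+5=18, value 64+54+6=124
- A+B: duration 10+3=13, value 64+54=118
Best: 144 pts.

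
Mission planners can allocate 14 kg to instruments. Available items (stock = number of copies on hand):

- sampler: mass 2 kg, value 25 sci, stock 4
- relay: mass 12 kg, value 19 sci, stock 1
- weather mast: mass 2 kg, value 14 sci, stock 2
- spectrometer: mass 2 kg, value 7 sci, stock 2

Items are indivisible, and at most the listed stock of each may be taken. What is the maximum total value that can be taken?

135 sci

Best selections within mass 14 and stock limits:
- 4×sampler + 2×weather mast + 1×spectrometer: mass 14, value 135
- 4×sampler + 2×weather mast: mass 12, value 128
- 4×sampler + 1×weather mast + 2×spectrometer: mass 14, value 128
Best: 135 sci.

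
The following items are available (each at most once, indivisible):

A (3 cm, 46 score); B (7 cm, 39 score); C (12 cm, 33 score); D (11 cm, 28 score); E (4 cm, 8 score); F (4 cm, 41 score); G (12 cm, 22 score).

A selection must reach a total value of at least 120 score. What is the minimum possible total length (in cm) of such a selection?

Subsets with value ≥ 120, sorted by total length:
- A+B+F: length 14, value 126
- A+B+E+F: length 18, value 134
Minimum length: 14 cm.

14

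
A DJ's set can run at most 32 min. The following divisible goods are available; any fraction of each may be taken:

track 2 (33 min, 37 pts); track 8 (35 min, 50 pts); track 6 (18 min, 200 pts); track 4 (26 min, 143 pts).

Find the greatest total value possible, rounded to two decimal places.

Take in order of value per unit:
- track 6 (200/18 per unit): all 18 → value 200, running total 200.00
- track 4 (143/26 per unit): 14 of 26 → value 14×143/26 = 77.0000, running total 277.00
Total 277.00.

277.00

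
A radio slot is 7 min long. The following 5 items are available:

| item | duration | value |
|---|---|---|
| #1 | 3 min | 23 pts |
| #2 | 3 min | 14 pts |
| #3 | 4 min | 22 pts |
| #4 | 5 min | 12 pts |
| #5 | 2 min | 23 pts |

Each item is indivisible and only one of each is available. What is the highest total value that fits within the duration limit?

46 pts

Check high-value combinations within 7 min:
- #1+#5: duration 3+2=5, value 23+23=46
- #3+#5: duration 4+2=6, value 22+23=45
- #1+#3: duration 3+4=7, value 23+22=45
- #2+#5: duration 3+2=5, value 14+23=37
- #1+#2: duration 3+3=6, value 23+14=37
Best: 46 pts.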